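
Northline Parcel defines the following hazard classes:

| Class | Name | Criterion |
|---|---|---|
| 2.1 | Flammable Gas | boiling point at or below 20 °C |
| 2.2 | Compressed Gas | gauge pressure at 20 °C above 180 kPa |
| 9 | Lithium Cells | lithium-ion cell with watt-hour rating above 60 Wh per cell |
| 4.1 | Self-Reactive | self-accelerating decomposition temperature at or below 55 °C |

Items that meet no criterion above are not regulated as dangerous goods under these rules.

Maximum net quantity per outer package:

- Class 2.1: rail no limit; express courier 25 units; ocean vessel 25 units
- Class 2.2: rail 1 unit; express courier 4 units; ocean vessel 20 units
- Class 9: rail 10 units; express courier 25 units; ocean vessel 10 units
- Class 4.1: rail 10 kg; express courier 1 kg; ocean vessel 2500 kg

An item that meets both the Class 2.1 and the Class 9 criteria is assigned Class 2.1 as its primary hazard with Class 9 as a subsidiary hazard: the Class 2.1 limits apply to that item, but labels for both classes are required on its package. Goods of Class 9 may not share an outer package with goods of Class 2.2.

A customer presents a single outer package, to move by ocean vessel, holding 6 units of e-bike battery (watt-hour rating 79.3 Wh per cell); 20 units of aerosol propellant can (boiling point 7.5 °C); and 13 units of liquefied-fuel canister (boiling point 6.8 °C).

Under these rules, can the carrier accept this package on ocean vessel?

With watt-hour rating 79.3 Wh per cell (> 60 Wh per cell), the e-bike battery falls in Class 9.
Aerosol propellant can: boiling point 7.5 °C ≤ 20 °C → Class 2.1 (Flammable Gas).
The liquefied-fuel canister has boiling point 6.8 °C, which is ≤ 20 °C, so it is Class 2.1 (Flammable Gas).
Total Class 2.1: 20 units + 13 units = 33 units.
That exceeds the Class 2.1 ocean vessel limit of 25 units.
Class 9 quantity: 6 units.
6 units ≤ 10 units (ocean vessel limit, Class 9) — within limit.
The segregation rule (Class 9 with Class 2.2) does not apply to Class 2.1 with Class 9.

No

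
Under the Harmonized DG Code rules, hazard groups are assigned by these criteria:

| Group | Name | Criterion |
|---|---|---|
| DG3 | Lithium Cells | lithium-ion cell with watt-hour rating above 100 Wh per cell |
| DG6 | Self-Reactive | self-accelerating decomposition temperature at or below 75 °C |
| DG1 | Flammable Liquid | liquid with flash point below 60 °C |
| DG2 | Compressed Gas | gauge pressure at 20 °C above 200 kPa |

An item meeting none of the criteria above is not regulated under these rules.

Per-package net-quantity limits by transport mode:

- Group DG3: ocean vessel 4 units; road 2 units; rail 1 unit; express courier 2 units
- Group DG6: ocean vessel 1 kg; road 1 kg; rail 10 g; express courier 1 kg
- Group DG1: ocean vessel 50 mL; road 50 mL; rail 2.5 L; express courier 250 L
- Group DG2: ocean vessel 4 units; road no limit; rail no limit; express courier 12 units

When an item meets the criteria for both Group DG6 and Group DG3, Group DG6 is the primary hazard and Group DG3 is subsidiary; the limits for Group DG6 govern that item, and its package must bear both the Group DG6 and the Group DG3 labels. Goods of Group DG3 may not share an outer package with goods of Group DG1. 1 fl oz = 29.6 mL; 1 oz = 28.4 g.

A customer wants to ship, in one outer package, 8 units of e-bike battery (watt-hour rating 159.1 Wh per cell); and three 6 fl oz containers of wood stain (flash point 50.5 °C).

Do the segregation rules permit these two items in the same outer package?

No

The e-bike battery has watt-hour rating 159.1 Wh per cell, which is > 100 Wh per cell, so it is Group DG3 (Lithium Cells).
With flash point 50.5 °C (< 60 °C), the wood stain falls in Group DG1.
Group DG3 and Group DG1 may not share an outer package.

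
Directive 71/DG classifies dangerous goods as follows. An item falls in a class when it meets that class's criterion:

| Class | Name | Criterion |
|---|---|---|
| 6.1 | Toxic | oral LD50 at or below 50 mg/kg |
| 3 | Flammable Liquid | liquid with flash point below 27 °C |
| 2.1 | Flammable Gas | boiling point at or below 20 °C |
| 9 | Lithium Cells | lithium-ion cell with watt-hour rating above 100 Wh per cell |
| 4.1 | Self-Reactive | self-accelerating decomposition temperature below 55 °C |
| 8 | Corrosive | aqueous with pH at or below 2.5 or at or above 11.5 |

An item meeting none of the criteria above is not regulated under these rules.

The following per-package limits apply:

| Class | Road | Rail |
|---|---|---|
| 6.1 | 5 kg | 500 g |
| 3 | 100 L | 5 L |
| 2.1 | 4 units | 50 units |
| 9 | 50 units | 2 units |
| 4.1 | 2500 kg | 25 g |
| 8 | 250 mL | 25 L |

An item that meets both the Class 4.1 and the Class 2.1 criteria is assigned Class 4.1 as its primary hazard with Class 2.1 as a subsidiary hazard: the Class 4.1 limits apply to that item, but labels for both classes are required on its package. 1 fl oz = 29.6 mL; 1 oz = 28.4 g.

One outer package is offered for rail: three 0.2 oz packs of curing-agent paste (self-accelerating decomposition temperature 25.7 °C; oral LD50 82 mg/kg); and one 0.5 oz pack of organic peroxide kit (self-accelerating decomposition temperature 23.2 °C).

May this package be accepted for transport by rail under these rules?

No

Self-accelerating decomposition temperature 25.7 °C meets the Class 4.1 criterion (Self-Reactive), so the curing-agent paste is Class 4.1.
Organic peroxide kit: self-accelerating decomposition temperature 23.2 °C < 55 °C → Class 4.1 (Self-Reactive).
Total Class 4.1: (three 0.2 oz packs = 17.04 g) + (one 0.5 oz pack = 14.2 g) = 31.24 g.
That exceeds the Class 4.1 rail limit of 25 g.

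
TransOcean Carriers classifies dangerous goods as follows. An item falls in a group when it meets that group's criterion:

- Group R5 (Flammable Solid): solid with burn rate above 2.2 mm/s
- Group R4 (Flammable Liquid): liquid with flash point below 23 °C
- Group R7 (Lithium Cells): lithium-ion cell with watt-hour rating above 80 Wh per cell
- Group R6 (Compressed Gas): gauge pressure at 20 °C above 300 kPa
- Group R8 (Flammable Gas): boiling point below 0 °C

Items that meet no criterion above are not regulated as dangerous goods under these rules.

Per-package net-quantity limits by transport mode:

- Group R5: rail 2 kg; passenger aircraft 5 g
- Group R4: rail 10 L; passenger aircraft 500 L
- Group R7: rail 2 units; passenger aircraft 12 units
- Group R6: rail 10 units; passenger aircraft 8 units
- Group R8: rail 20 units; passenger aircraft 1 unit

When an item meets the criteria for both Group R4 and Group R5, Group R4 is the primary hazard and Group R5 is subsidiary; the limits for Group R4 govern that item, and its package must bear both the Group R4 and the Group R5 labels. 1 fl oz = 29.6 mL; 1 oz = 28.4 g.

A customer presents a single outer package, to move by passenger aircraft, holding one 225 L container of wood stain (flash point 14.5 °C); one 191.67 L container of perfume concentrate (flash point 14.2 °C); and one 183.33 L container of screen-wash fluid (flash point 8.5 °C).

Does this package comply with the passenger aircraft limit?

With flash point 14.5 °C (< 23 °C), the wood stain falls in Group R4.
With flash point 14.2 °C (< 23 °C), the perfume concentrate falls in Group R4.
Flash point 8.5 °C meets the Group R4 criterion (Flammable Liquid), so the screen-wash fluid is Group R4.
Total Group R4: 225 L + 191.67 L + 183.33 L = 600 L.
600 L > 500 L (passenger aircraft limit, Group R4) — over the limit.

No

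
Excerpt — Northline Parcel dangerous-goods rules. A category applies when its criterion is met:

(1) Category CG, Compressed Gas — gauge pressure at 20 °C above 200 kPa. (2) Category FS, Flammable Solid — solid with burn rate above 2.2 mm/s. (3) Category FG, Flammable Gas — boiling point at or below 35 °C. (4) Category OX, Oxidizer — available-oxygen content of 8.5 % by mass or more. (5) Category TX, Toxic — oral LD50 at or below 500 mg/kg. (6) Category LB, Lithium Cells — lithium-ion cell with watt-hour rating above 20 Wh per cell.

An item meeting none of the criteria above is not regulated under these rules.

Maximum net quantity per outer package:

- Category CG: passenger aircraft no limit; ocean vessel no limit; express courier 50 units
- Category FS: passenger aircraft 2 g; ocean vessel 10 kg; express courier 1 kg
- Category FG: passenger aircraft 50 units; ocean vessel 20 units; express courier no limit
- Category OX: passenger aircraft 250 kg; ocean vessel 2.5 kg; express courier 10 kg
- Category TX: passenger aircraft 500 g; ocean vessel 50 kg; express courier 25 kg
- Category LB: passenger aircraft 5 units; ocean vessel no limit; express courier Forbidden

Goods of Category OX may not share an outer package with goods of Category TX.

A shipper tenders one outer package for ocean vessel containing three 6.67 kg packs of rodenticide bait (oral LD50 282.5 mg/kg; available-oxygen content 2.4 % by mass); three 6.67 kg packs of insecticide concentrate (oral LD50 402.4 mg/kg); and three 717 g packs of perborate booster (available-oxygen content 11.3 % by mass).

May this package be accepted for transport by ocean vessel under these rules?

No

With oral LD50 282.5 mg/kg (≤ 500 mg/kg), the rodenticide bait falls in Category TX.
Oral LD50 402.4 mg/kg meets the Category TX criterion (Toxic), so the insecticide concentrate is Category TX.
Perborate booster: available-oxygen content 11.3 % by mass ≥ 8.5 % by mass → Category OX (Oxidizer).
Category OX quantity: three 717 g packs = 2.151 kg.
2.151 kg is within the ocean vessel limit of 2.5 kg for Category OX.
Total Category TX: (three 6.67 kg packs = 20.01 kg) + (three 6.67 kg packs = 20.01 kg) = 40.02 kg.
40.02 kg is within the ocean vessel limit of 50 kg for Category TX.
Category OX and Category TX may not share an outer package.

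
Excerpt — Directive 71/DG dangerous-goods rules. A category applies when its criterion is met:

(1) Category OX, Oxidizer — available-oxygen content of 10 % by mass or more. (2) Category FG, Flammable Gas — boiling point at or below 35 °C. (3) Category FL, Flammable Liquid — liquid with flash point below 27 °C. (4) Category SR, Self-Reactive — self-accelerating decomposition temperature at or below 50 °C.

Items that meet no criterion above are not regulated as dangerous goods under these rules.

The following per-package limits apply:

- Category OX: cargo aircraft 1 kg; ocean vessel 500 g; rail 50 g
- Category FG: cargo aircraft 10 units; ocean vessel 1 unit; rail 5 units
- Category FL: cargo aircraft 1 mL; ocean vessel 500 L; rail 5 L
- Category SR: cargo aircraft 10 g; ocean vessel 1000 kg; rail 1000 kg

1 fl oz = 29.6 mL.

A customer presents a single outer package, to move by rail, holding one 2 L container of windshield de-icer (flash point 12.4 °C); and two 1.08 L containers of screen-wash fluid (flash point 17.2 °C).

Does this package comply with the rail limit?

Yes

Windshield de-icer: flash point 12.4 °C < 27 °C → Category FL (Flammable Liquid).
The screen-wash fluid has flash point 17.2 °C, which is < 27 °C, so it is Category FL (Flammable Liquid).
Total Category FL: 2 L + (two 1.08 L containers = 2.16 L) = 4.16 L.
4.16 L is within the rail limit of 5 L for Category FL.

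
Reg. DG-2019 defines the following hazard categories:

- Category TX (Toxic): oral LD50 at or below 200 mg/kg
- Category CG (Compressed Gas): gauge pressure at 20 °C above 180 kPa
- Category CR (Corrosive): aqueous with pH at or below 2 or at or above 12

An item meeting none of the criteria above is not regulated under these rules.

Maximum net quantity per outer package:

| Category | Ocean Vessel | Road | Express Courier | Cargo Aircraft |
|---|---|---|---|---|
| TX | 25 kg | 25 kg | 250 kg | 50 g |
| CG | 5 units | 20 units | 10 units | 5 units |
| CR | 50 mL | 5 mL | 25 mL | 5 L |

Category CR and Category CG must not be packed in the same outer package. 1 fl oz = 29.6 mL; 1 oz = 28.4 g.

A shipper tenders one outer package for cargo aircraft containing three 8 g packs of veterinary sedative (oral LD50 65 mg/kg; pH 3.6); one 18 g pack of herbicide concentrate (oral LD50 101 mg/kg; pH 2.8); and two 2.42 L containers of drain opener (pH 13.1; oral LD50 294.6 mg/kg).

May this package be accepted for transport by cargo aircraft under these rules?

Yes

The veterinary sedative has oral LD50 65 mg/kg, which is ≤ 200 mg/kg, so it is Category TX (Toxic).
The herbicide concentrate has oral LD50 101 mg/kg, which is ≤ 200 mg/kg, so it is Category TX (Toxic).
The drain opener has pH 13.1, which is ≥ 12, so it is Category CR (Corrosive).
Category TX net quantity: (three 8 g packs = 24 g) + 18 g = 42 g.
42 g ≤ 50 g (cargo aircraft limit, Category TX) — within limit.
Category CR quantity: two 2.42 L containers = 4.84 L.
4.84 L is within the cargo aircraft limit of 5 L for Category CR.
The segregation rule (Category CR with Category CG) does not apply to Category TX with Category CR.
Every hazard category is within its cargo aircraft limit and no segregation rule is violated.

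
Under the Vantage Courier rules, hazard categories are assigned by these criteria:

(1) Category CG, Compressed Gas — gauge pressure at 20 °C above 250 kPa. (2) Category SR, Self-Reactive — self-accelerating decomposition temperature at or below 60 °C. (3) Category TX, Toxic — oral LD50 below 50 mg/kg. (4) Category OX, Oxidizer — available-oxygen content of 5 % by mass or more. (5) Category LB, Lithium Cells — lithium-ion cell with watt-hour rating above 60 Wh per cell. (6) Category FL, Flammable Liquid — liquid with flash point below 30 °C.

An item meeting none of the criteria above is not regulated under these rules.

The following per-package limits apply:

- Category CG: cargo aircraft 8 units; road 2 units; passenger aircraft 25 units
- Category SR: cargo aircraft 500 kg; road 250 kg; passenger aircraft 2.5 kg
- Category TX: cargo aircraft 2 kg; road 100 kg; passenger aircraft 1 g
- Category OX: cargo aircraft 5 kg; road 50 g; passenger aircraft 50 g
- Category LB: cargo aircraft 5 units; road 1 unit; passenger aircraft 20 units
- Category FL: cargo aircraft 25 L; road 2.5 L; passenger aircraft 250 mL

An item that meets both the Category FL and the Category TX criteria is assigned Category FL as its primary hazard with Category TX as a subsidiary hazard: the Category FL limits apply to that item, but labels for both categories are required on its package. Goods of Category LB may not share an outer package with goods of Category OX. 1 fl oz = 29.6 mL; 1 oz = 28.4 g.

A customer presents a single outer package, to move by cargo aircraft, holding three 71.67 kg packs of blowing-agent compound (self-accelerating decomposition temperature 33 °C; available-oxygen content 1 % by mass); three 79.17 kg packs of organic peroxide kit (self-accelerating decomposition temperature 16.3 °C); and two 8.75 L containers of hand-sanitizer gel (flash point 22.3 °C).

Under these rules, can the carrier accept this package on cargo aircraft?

Yes

Blowing-agent compound: self-accelerating decomposition temperature 33 °C ≤ 60 °C → Category SR (Self-Reactive).
With self-accelerating decomposition temperature 16.3 °C (≤ 60 °C), the organic peroxide kit falls in Category SR.
With flash point 22.3 °C (< 30 °C), the hand-sanitizer gel falls in Category FL.
Total Category SR: (three 71.67 kg packs = 215.01 kg) + (three 79.17 kg packs = 237.51 kg) = 452.52 kg.
452.52 kg ≤ 500 kg (cargo aircraft limit, Category SR) — within limit.
Category FL quantity: two 8.75 L containers = 17.5 L.
17.5 L ≤ 25 L (cargo aircraft limit, Category FL) — within limit.
The segregation rule (Category LB with Category OX) does not apply to Category SR with Category FL.
Every hazard category is within its cargo aircraft limit and no segregation rule is violated.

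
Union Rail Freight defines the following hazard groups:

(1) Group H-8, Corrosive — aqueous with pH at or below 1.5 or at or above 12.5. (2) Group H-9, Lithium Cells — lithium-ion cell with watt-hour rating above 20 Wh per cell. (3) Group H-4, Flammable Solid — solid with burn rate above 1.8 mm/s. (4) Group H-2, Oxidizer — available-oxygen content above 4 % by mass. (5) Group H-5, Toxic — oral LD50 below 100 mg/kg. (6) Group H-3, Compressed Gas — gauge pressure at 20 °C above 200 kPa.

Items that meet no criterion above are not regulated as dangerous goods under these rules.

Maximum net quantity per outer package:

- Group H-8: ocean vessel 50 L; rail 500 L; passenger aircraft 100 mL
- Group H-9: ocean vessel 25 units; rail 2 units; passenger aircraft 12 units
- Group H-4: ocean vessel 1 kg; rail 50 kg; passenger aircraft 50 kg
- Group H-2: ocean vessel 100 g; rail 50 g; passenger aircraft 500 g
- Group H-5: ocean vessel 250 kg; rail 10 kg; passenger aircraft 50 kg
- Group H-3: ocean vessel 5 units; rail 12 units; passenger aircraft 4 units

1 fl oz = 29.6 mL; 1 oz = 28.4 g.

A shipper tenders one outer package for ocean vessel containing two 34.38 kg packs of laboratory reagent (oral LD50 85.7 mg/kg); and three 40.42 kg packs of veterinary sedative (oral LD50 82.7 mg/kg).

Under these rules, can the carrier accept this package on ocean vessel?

The laboratory reagent has oral LD50 85.7 mg/kg, which is < 100 mg/kg, so it is Group H-5 (Toxic).
With oral LD50 82.7 mg/kg (< 100 mg/kg), the veterinary sedative falls in Group H-5.
Total Group H-5: (two 34.38 kg packs = 68.76 kg) + (three 40.42 kg packs = 121.26 kg) = 190.02 kg.
190.02 kg ≤ 250 kg (ocean vessel limit, Group H-5) — within limit.

Yes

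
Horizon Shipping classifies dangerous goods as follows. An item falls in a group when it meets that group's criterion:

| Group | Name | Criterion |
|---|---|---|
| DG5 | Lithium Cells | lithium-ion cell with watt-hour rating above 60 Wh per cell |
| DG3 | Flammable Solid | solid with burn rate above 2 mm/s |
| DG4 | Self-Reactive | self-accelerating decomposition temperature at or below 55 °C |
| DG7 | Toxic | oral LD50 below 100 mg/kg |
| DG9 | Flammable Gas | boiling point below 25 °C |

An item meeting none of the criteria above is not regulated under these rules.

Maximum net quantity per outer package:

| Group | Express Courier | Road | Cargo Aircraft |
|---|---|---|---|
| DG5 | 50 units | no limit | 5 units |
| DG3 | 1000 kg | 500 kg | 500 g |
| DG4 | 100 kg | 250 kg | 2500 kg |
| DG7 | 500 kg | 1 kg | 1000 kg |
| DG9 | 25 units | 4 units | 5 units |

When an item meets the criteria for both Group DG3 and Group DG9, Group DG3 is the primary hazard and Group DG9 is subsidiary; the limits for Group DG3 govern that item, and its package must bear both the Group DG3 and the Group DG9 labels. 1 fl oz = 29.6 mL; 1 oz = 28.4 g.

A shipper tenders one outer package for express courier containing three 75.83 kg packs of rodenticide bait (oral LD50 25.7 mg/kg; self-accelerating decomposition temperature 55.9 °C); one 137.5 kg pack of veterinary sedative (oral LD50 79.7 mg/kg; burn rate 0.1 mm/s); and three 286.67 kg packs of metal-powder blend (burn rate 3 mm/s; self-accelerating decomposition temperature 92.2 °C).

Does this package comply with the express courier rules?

The rodenticide bait has oral LD50 25.7 mg/kg, which is < 100 mg/kg, so it is Group DG7 (Toxic).
The veterinary sedative has oral LD50 79.7 mg/kg, which is < 100 mg/kg, so it is Group DG7 (Toxic).
With burn rate 3 mm/s (> 2 mm/s), the metal-powder blend falls in Group DG3.
Group DG3 quantity: three 286.67 kg packs = 860.01 kg.
860.01 kg is within the express courier limit of 1000 kg for Group DG3.
Total Group DG7: (three 75.83 kg packs = 227.49 kg) + 137.5 kg = 364.99 kg.
That is within the Group DG7 express courier limit of 500 kg.
Every hazard group is within its express courier limit and no segregation rule is violated.

Yes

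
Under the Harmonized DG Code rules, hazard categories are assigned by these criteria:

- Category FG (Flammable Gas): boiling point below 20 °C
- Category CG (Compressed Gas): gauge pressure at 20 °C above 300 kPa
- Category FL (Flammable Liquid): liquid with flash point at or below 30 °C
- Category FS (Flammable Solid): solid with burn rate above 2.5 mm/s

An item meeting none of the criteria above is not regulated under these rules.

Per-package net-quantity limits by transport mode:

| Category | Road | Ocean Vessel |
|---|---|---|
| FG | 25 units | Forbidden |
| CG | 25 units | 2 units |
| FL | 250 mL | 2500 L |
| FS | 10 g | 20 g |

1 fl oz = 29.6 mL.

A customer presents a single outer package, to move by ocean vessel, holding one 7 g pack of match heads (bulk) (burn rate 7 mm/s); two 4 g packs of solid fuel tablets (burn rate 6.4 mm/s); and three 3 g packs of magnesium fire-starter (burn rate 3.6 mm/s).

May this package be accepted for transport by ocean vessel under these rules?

No

Match heads (bulk): burn rate 7 mm/s > 2.5 mm/s → Category FS (Flammable Solid).
The solid fuel tablets have burn rate 6.4 mm/s, which is > 2.5 mm/s, so they are Category FS (Flammable Solid).
With burn rate 3.6 mm/s (> 2.5 mm/s), the magnesium fire-starter falls in Category FS.
Total Category FS: 7 g + (two 4 g packs = 8 g) + (three 3 g packs = 9 g) = 24 g.
24 g exceeds the ocean vessel limit of 20 g for Category FS.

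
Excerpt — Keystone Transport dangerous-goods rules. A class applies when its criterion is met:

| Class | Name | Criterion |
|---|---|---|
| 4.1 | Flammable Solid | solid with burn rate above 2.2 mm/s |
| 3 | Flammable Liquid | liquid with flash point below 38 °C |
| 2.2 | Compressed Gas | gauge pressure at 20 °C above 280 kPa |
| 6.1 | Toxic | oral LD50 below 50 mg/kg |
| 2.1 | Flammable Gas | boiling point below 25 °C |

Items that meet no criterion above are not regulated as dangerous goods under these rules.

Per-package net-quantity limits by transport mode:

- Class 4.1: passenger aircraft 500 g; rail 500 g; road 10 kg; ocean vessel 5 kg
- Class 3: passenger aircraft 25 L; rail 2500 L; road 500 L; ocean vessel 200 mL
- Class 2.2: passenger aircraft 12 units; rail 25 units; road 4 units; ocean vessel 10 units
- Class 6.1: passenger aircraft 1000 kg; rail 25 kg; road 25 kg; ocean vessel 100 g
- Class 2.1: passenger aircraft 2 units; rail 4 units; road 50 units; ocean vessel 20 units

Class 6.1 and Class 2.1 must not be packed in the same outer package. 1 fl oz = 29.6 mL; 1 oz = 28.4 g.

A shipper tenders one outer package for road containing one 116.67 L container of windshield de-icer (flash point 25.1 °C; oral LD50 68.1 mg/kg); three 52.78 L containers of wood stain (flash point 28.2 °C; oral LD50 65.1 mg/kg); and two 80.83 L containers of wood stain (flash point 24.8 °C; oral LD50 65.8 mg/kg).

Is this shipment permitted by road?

With flash point 25.1 °C (< 38 °C), the windshield de-icer falls in Class 3.
With flash point 28.2 °C (< 38 °C), the wood stain falls in Class 3.
Flash point 24.8 °C meets the Class 3 criterion (Flammable Liquid), so the wood stain is Class 3.
Total Class 3: 116.67 L + (three 52.78 L containers = 158.34 L) + (two 80.83 L containers = 161.66 L) = 436.67 L.
436.67 L ≤ 500 L (road limit, Class 3) — within limit.

Yes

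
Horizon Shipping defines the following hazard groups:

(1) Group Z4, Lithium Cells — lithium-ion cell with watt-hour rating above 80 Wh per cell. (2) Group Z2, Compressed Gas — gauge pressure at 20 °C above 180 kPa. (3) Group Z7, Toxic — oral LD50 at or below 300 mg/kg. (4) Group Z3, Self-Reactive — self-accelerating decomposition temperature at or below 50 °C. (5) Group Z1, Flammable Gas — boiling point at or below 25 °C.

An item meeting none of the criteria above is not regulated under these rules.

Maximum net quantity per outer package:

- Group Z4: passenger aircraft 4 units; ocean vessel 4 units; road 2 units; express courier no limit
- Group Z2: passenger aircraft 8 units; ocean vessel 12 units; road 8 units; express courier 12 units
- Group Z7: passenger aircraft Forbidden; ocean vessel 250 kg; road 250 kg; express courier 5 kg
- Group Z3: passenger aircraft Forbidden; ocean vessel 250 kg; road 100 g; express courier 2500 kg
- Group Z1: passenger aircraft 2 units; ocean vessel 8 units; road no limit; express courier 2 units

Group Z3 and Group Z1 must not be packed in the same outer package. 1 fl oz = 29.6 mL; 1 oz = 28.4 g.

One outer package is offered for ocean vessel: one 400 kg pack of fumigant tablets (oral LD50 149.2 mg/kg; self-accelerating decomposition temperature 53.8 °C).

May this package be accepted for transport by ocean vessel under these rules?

The fumigant tablets have oral LD50 149.2 mg/kg, which is ≤ 300 mg/kg, so they are Group Z7 (Toxic).
Group Z7 quantity: 400 kg.
400 kg > 250 kg (ocean vessel limit, Group Z7) — over the limit.

No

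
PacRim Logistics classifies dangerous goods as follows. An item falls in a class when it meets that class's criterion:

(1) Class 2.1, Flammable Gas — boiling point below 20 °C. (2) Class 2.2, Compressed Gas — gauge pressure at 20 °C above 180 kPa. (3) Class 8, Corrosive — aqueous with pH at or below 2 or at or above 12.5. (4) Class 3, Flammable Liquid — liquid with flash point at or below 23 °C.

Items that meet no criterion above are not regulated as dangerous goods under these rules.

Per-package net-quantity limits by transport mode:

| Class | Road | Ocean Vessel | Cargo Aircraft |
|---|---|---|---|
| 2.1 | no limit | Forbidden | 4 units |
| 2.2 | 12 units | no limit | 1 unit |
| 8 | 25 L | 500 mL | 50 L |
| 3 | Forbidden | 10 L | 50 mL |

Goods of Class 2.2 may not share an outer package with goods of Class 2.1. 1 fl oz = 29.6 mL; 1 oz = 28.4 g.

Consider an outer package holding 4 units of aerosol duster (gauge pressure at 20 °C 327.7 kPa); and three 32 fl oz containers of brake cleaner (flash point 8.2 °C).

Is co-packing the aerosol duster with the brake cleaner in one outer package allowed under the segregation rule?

Aerosol duster: gauge pressure at 20 °C 327.7 kPa > 180 kPa → Class 2.2 (Compressed Gas).
With flash point 8.2 °C (≤ 23 °C), the brake cleaner falls in Class 3.
No segregation rule bars Class 2.2 with Class 3.

Yes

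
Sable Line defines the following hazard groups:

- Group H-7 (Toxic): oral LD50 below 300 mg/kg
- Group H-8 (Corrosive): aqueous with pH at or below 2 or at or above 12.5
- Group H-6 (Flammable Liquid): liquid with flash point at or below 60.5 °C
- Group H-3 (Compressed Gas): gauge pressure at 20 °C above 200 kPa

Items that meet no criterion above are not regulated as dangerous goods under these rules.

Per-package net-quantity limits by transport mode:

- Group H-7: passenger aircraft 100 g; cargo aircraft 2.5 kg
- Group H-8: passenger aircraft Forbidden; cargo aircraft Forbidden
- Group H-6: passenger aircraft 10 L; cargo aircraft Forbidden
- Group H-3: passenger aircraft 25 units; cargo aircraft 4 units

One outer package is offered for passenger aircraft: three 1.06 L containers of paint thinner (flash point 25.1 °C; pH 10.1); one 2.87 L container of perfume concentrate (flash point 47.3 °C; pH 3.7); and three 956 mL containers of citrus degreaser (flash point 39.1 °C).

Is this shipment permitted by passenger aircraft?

Yes

Flash point 25.1 °C meets the Group H-6 criterion (Flammable Liquid), so the paint thinner is Group H-6.
The perfume concentrate has flash point 47.3 °C, which is ≤ 60.5 °C, so it is Group H-6 (Flammable Liquid).
The citrus degreaser has flash point 39.1 °C, which is ≤ 60.5 °C, so it is Group H-6 (Flammable Liquid).
Group H-6 net quantity: (three 1.06 L containers = 3.18 L) + 2.87 L + (three 956 mL containers = 2.868 L) = 8.918 L.
That is within the Group H-6 passenger aircraft limit of 10 L.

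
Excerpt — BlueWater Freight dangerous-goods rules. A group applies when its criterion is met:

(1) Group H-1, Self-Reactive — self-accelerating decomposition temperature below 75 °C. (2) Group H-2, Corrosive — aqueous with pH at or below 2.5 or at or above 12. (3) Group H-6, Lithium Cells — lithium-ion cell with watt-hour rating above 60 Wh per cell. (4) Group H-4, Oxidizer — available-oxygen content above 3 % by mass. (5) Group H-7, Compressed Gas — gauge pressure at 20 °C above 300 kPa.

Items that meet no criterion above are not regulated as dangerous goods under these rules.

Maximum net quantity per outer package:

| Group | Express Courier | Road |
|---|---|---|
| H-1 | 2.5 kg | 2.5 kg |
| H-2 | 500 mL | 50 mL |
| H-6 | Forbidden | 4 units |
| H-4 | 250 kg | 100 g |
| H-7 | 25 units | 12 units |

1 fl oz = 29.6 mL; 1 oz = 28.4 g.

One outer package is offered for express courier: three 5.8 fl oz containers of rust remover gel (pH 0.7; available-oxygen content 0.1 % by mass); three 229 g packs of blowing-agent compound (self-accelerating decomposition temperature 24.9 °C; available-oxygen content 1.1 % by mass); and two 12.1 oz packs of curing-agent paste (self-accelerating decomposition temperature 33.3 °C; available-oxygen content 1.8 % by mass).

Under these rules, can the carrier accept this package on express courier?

With pH 0.7 (≤ 2.5), the rust remover gel falls in Group H-2.
Blowing-agent compound: self-accelerating decomposition temperature 24.9 °C < 75 °C → Group H-1 (Self-Reactive).
Self-accelerating decomposition temperature 33.3 °C meets the Group H-1 criterion (Self-Reactive), so the curing-agent paste is Group H-1.
Group H-1 net quantity: (three 229 g packs = 687 g) + (two 12.1 oz packs = 687.28 g) = 1374.28 g.
1374.28 g ≤ 2.5 kg (express courier limit, Group H-1) — within limit.
Group H-2 quantity: three 5.8 fl oz containers = 515.04 mL.
515.04 mL > 500 mL (express courier limit, Group H-2) — over the limit.

No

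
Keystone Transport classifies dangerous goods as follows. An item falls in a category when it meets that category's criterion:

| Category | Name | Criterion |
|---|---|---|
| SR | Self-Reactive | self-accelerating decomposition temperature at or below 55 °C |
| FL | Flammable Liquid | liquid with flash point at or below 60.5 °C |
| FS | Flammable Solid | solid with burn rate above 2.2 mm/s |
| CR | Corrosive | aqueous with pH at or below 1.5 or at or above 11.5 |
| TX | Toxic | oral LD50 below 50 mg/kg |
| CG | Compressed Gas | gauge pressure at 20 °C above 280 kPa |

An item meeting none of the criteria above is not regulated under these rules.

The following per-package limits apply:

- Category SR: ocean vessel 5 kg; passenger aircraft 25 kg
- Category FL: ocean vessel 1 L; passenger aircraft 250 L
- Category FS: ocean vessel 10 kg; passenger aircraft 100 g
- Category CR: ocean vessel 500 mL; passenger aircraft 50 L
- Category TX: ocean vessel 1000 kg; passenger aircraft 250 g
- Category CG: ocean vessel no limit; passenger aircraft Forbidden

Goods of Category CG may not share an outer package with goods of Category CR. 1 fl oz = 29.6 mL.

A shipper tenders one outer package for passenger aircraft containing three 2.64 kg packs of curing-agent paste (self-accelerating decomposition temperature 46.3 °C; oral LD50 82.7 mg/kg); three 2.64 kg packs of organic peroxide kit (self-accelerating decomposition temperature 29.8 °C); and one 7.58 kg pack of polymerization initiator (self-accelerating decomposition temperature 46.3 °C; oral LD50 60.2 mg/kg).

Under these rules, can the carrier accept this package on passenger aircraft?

Yes

Curing-agent paste: self-accelerating decomposition temperature 46.3 °C ≤ 55 °C → Category SR (Self-Reactive).
With self-accelerating decomposition temperature 29.8 °C (≤ 55 °C), the organic peroxide kit falls in Category SR.
With self-accelerating decomposition temperature 46.3 °C (≤ 55 °C), the polymerization initiator falls in Category SR.
Category SR net quantity: (three 2.64 kg packs = 7.92 kg) + (three 2.64 kg packs = 7.92 kg) + 7.58 kg = 23.42 kg.
23.42 kg is within the passenger aircraft limit of 25 kg for Category SR.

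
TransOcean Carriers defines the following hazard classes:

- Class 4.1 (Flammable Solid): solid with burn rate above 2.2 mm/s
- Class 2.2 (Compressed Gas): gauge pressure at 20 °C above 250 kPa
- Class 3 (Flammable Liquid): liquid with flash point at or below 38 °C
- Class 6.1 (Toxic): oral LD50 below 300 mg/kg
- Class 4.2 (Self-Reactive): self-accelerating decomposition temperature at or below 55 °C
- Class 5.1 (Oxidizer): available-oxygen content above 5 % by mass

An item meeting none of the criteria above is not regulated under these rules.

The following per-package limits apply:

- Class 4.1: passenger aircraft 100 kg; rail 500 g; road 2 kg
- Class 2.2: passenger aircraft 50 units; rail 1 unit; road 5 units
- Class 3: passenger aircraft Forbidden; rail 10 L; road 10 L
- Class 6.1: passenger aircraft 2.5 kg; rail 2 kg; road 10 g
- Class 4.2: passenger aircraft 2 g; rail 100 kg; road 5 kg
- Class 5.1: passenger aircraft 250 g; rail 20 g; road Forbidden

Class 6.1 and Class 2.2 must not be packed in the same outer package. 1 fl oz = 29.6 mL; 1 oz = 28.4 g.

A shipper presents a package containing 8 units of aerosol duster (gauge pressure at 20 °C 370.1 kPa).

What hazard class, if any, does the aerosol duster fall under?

Aerosol duster: gauge pressure at 20 °C 370.1 kPa > 250 kPa → Class 2.2 (Compressed Gas).

Class 2.2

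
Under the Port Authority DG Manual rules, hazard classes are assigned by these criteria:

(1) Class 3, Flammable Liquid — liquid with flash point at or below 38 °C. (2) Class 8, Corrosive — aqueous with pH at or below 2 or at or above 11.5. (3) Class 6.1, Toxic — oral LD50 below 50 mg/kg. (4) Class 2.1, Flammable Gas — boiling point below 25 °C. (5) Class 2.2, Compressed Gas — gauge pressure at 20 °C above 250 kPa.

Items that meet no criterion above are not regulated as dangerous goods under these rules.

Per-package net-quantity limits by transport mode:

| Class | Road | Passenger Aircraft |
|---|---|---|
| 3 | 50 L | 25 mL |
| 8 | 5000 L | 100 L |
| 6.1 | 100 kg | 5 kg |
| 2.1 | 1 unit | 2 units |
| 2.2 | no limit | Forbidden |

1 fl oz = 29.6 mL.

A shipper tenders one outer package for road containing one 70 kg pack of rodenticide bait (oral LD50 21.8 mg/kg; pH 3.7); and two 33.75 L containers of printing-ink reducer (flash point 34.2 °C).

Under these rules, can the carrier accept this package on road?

No

The rodenticide bait has oral LD50 21.8 mg/kg, which is < 50 mg/kg, so it is Class 6.1 (Toxic).
With flash point 34.2 °C (≤ 38 °C), the printing-ink reducer falls in Class 3.
Class 6.1 quantity: 70 kg.
That is within the Class 6.1 road limit of 100 kg.
Class 3 quantity: two 33.75 L containers = 67.5 L.
67.5 L > 50 L (road limit, Class 3) — over the limit.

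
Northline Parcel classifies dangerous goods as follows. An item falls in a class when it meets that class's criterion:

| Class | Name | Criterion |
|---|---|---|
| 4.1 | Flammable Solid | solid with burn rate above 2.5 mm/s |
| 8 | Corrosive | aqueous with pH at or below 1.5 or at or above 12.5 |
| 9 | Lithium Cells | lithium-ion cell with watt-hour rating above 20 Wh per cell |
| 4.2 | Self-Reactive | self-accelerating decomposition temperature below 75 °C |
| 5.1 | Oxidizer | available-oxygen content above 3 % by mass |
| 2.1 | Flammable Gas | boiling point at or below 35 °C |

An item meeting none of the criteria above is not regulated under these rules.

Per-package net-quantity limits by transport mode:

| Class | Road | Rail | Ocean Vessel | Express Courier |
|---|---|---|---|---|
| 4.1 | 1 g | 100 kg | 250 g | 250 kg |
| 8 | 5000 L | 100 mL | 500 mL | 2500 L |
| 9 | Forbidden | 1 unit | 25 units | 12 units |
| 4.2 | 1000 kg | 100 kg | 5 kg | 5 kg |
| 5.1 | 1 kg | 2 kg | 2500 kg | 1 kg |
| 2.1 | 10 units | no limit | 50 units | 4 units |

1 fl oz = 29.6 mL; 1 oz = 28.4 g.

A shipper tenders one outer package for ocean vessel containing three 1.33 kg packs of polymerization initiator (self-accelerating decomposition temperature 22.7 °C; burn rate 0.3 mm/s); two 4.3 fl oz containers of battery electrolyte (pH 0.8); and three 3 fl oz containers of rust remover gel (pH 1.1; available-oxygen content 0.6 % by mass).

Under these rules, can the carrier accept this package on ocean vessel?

No

With self-accelerating decomposition temperature 22.7 °C (< 75 °C), the polymerization initiator falls in Class 4.2.
With pH 0.8 (≤ 1.5), the battery electrolyte falls in Class 8.
With pH 1.1 (≤ 1.5), the rust remover gel falls in Class 8.
Class 8 net quantity: (two 4.3 fl oz containers = 254.56 mL) + (three 3 fl oz containers = 266.4 mL) = 520.96 mL.
That exceeds the Class 8 ocean vessel limit of 500 mL.
Class 4.2 quantity: three 1.33 kg packs = 3.99 kg.
3.99 kg ≤ 5 kg (ocean vessel limit, Class 4.2) — within limit.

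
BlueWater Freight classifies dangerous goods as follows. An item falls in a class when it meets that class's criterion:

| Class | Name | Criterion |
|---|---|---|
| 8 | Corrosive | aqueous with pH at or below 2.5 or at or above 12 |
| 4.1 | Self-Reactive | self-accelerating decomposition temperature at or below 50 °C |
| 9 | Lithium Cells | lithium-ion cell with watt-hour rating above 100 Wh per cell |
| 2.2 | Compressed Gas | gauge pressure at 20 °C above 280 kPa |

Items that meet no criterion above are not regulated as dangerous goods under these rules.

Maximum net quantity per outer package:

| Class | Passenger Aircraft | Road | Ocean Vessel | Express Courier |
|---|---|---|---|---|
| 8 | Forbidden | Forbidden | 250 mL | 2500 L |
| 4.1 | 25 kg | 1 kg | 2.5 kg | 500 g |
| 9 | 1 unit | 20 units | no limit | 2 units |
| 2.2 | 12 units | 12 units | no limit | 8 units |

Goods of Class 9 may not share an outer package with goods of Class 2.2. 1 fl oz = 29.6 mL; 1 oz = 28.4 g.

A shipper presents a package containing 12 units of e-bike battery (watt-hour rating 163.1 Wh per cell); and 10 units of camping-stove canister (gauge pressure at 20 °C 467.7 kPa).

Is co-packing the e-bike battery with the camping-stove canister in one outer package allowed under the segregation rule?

Watt-hour rating 163.1 Wh per cell meets the Class 9 criterion (Lithium Cells), so the e-bike battery is Class 9.
The camping-stove canister has gauge pressure at 20 °C 467.7 kPa, which is > 280 kPa, so it is Class 2.2 (Compressed Gas).
Class 9 and Class 2.2 may not share an outer package.

No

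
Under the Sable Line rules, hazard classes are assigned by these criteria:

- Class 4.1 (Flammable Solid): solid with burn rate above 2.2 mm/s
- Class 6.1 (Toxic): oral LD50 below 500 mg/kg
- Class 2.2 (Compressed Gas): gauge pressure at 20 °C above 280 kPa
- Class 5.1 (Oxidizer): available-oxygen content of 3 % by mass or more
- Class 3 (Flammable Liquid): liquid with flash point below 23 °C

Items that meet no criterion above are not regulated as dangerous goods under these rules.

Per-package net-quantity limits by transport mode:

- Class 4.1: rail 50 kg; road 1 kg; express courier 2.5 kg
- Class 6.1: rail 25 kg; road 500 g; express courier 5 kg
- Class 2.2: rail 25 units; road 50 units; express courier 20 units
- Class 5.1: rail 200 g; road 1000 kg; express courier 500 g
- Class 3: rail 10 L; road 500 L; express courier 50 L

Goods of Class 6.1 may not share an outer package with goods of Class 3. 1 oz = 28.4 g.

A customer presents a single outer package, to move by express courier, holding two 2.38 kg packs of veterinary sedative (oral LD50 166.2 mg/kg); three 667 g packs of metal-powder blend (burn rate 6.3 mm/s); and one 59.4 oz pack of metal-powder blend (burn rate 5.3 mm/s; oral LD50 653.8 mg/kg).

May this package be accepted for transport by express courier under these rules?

Veterinary sedative: oral LD50 166.2 mg/kg < 500 mg/kg → Class 6.1 (Toxic).
With burn rate 6.3 mm/s (> 2.2 mm/s), the metal-powder blend falls in Class 4.1.
With burn rate 5.3 mm/s (> 2.2 mm/s), the metal-powder blend falls in Class 4.1.
Total Class 4.1: (three 667 g packs = 2.001 kg) + (one 59.4 oz pack = 1686.96 g) = 3687.96 g.
3687.96 g > 2.5 kg (express courier limit, Class 4.1) — over the limit.
Class 6.1 quantity: two 2.38 kg packs = 4.76 kg.
That is within the Class 6.1 express courier limit of 5 kg.
The segregation rule (Class 6.1 with Class 3) does not apply to Class 4.1 with Class 6.1.

No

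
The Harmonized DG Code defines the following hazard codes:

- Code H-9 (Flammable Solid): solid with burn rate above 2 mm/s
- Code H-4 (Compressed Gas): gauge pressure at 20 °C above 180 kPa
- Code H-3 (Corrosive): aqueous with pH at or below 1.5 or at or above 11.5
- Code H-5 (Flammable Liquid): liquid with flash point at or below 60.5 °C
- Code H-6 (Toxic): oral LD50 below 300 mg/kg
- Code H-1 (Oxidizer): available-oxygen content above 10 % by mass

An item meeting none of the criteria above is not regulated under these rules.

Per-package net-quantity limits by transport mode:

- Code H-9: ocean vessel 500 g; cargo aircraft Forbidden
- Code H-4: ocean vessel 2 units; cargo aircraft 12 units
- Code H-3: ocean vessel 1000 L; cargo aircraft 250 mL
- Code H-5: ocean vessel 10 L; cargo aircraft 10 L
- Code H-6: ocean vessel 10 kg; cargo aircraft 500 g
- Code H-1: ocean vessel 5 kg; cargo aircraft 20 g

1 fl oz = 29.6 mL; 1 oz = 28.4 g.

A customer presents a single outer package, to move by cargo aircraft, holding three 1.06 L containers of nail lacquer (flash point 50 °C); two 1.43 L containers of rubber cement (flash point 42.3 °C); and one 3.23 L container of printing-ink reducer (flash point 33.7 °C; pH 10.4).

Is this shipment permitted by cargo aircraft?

With flash point 50 °C (≤ 60.5 °C), the nail lacquer falls in Code H-5.
Rubber cement: flash point 42.3 °C ≤ 60.5 °C → Code H-5 (Flammable Liquid).
The printing-ink reducer has flash point 33.7 °C, which is ≤ 60.5 °C, so it is Code H-5 (Flammable Liquid).
Total Code H-5: (three 1.06 L containers = 3.18 L) + (two 1.43 L containers = 2.86 L) + 3.23 L = 9.27 L.
That is within the Code H-5 cargo aircraft limit of 10 L.

Yes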